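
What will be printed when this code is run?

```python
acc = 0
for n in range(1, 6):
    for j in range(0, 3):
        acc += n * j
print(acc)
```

n=1,j=0: acc = 0+0 = 0
n=1,j=1: acc = 0+1 = 1
n=1,j=2: acc = 1+2 = 3
n=2,j=0: acc = 3+0 = 3
n=2,j=1: acc = 3+2 = 5
n=2,j=2: acc = 5+4 = 9
n=3,j=0: acc = 9+0 = 9
n=3,j=1: acc = 9+3 = 12
n=3,j=2: acc = 12+6 = 18
n=4,j=0: acc = 18+0 = 18
n=4,j=1: acc = 18+4 = 22
n=4,j=2: acc = 22+8 = 30
n=5,j=0: acc = 30+0 = 30
n=5,j=1: acc = 30+5 = 35
n=5,j=2: acc = 35+10 = 45

45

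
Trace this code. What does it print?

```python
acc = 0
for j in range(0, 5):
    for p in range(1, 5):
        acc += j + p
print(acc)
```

90

j=0,p=1: acc = 0+1 = 1
j=0,p=2: acc = 1+2 = 3
j=0,p=3: acc = 3+3 = 6
j=0,p=4: acc = 6+4 = 10
j=1,p=1: acc = 10+2 = 12
j=1,p=2: acc = 12+3 = 15
j=1,p=3: acc = 15+4 = 19
j=1,p=4: acc = 19+5 = 24
j=2,p=1: acc = 24+3 = 27
j=2,p=2: acc = 27+4 = 31
j=2,p=3: acc = 31+5 = 36
j=2,p=4: acc = 36+6 = 42
j=3,p=1: acc = 42+4 = 46
j=3,p=2: acc = 46+5 = 51
j=3,p=3: acc = 51+6 = 57
j=3,p=4: acc = 57+7 = 64
j=4,p=1: acc = 64+5 = 69
j=4,p=2: acc = 69+6 = 75
j=4,p=3: acc = 75+7 = 82
j=4,p=4: acc = 82+8 = 90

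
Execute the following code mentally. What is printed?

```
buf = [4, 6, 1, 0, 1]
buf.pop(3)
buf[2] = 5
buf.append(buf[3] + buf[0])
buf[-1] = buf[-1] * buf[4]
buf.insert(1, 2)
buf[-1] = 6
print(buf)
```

pop(3) removes 0 → [4, 6, 1, 1]
buf[2] = 5 → [4, 6, 5, 1]
append buf[3]+buf[0] = 1+4 = 5 → [4, 6, 5, 1, 5]
buf[-1] = buf[-1]*buf[4] = 5*5 = 25 → [4, 6, 5, 1, 25]
insert 2 at 1 → [4, 2, 6, 5, 1, 25]
buf[-1] = 6 → [4, 2, 6, 5, 1, 6]

[4, 2, 6, 5, 1, 6]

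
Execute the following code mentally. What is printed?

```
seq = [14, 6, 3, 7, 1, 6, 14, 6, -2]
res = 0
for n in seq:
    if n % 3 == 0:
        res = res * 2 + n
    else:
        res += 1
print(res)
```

n=14: not %3==0, res = 0+1 = 1
n=6: %3==0, res = 1*2+6 = 8
n=3: %3==0, res = 8*2+3 = 19
n=7: not %3==0, res = 19+1 = 20
n=1: not %3==0, res = 20+1 = 21
n=6: %3==0, res = 21*2+6 = 48
n=14: not %3==0, res = 48+1 = 49
n=6: %3==0, res = 49*2+6 = 104
n=-2: not %3==0, res = 104+1 = 105

105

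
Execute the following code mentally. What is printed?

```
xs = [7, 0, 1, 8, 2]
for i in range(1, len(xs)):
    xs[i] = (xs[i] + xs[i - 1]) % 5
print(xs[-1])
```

i=1: xs[1] = (0+7)%5 = 2 → [7, 2, 1, 8, 2]
i=2: xs[2] = (1+2)%5 = 3 → [7, 2, 3, 8, 2]
i=3: xs[3] = (8+3)%5 = 1 → [7, 2, 3, 1, 2]
i=4: xs[4] = (2+1)%5 = 3 → [7, 2, 3, 1, 3]

3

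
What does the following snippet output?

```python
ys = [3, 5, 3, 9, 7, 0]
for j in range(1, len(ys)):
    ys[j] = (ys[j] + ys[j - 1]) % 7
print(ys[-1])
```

6

j=1: ys[1] = (5+3)%7 = 1 → [3, 1, 3, 9, 7, 0]
j=2: ys[2] = (3+1)%7 = 4 → [3, 1, 4, 9, 7, 0]
j=3: ys[3] = (9+4)%7 = 6 → [3, 1, 4, 6, 7, 0]
j=4: ys[4] = (7+6)%7 = 6 → [3, 1, 4, 6, 6, 0]
j=5: ys[5] = (0+6)%7 = 6 → [3, 1, 4, 6, 6, 6]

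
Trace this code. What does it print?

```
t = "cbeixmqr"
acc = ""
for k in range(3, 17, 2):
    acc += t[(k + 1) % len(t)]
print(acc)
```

xqcexqc

k=3: add t[4]='x' → 'x'
k=5: add t[6]='q' → 'xq'
k=7: add t[0]='c' → 'xqc'
k=9: add t[2]='e' → 'xqce'
k=11: add t[4]='x' → 'xqcex'
k=13: add t[6]='q' → 'xqcexq'
k=15: add t[0]='c' → 'xqcexqc'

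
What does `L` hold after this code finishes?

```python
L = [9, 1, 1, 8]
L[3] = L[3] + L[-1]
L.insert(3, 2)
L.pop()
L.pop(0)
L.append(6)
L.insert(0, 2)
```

[2, 1, 1, 2, 6]

L[3] = L[3]+L[-1] = 8+8 = 16 → [9, 1, 1, 16]
insert 2 at 3 → [9, 1, 1, 2, 16]
pop() removes 16 → [9, 1, 1, 2]
pop(0) removes 9 → [1, 1, 2]
append 6 → [1, 1, 2, 6]
insert 2 at 0 → [2, 1, 1, 2, 6]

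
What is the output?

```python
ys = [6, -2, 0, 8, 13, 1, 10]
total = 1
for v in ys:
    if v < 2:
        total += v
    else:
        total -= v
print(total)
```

-37

v=6: not <2, total = 1-6 = -5
v=-2: <2, total = (-5)+(-2) = -7
v=0: <2, total = (-7)+0 = -7
v=8: not <2, total = (-7)-8 = -15
v=13: not <2, total = (-15)-13 = -28
v=1: <2, total = (-28)+1 = -27
v=10: not <2, total = (-27)-10 = -37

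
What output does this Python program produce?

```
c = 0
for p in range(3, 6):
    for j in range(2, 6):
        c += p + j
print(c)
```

90

p=3,j=2: c = 0+5 = 5
p=3,j=3: c = 5+6 = 11
p=3,j=4: c = 11+7 = 18
p=3,j=5: c = 18+8 = 26
p=4,j=2: c = 26+6 = 32
p=4,j=3: c = 32+7 = 39
p=4,j=4: c = 39+8 = 47
p=4,j=5: c = 47+9 = 56
p=5,j=2: c = 56+7 = 63
p=5,j=3: c = 63+8 = 71
p=5,j=4: c = 71+9 = 80
p=5,j=5: c = 80+10 = 90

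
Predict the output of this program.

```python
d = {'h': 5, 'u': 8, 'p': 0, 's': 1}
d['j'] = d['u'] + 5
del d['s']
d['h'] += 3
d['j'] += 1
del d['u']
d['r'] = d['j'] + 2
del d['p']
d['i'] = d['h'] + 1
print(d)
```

d['j'] = d['u']+5 = 13 → {'h': 5, 'u': 8, 'p': 0, 's': 1, 'j': 13}
del 's' → {'h': 5, 'u': 8, 'p': 0, 'j': 13}
d['h'] = 5+3 = 8 → {'h': 8, 'u': 8, 'p': 0, 'j': 13}
d['j'] = 13+1 = 14 → {'h': 8, 'u': 8, 'p': 0, 'j': 14}
del 'u' → {'h': 8, 'p': 0, 'j': 14}
d['r'] = d['j']+2 = 16 → {'h': 8, 'p': 0, 'j': 14, 'r': 16}
del 'p' → {'h': 8, 'j': 14, 'r': 16}
d['i'] = d['h']+1 = 9 → {'h': 8, 'j': 14, 'r': 16, 'i': 9}

{'h': 8, 'j': 14, 'r': 16, 'i': 9}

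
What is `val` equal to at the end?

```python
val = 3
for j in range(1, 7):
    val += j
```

24

j=1: val = 3+1 = 4
j=2: val = 4+2 = 6
j=3: val = 6+3 = 9
j=4: val = 9+4 = 13
j=5: val = 13+5 = 18
j=6: val = 18+6 = 24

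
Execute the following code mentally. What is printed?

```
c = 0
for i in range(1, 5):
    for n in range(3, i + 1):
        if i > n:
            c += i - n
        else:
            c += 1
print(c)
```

3

i=3,n=3: not 3>3, c = 0+1 = 1
i=4,n=3: 4>3, c = 1+1 = 2
i=4,n=4: not 4>4, c = 2+1 = 3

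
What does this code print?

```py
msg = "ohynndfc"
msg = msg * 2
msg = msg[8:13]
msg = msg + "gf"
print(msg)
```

ohynngf

repeat ×2 → 'ohynndfcohynndfc'
slice [8:13] → 'ohynn'
+ 'gf' → 'ohynngf'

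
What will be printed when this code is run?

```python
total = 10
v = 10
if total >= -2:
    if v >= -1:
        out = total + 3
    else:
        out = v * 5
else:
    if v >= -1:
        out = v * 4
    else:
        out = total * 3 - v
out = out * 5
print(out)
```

total=10, v=10
total >= -2 is True; v >= -1 is True
→ out = total + 3 = 13
out = 13*5 = 65

65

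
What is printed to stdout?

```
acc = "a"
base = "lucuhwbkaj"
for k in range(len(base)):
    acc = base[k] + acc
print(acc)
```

jakbwhucula

k=0: prepend 'l' → 'la'
k=1: prepend 'u' → 'ula'
k=2: prepend 'c' → 'cula'
k=3: prepend 'u' → 'ucula'
k=4: prepend 'h' → 'hucula'
k=5: prepend 'w' → 'whucula'
k=6: prepend 'b' → 'bwhucula'
k=7: prepend 'k' → 'kbwhucula'
k=8: prepend 'a' → 'akbwhucula'
k=9: prepend 'j' → 'jakbwhucula'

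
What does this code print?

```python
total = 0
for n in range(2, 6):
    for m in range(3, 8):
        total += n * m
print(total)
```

n=2,m=3: total = 0+6 = 6
n=2,m=4: total = 6+8 = 14
n=2,m=5: total = 14+10 = 24
n=2,m=6: total = 24+12 = 36
n=2,m=7: total = 36+14 = 50
n=3,m=3: total = 50+9 = 59
n=3,m=4: total = 59+12 = 71
n=3,m=5: total = 71+15 = 86
n=3,m=6: total = 86+18 = 104
n=3,m=7: total = 104+21 = 125
n=4,m=3: total = 125+12 = 137
n=4,m=4: total = 137+16 = 153
n=4,m=5: total = 153+20 = 173
n=4,m=6: total = 173+24 = 197
n=4,m=7: total = 197+28 = 225
n=5,m=3: total = 225+15 = 240
n=5,m=4: total = 240+20 = 260
n=5,m=5: total = 260+25 = 285
n=5,m=6: total = 285+30 = 315
n=5,m=7: total = 315+35 = 350

350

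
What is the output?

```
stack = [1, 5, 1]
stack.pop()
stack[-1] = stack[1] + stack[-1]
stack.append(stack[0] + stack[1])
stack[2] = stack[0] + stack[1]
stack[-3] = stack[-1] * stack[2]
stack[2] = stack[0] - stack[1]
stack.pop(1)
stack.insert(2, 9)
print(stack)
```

[121, 111, 9]

pop() removes 1 → [1, 5]
stack[-1] = stack[1]+stack[-1] = 5+5 = 10 → [1, 10]
append stack[0]+stack[1] = 1+10 = 11 → [1, 10, 11]
stack[2] = stack[0]+stack[1] = 1+10 = 11 → [1, 10, 11]
stack[-3] = stack[-1]*stack[2] = 11*11 = 121 → [121, 10, 11]
stack[2] = stack[0]-stack[1] = 121-10 = 111 → [121, 10, 111]
pop(1) removes 10 → [121, 111]
insert 9 at 2 → [121, 111, 9]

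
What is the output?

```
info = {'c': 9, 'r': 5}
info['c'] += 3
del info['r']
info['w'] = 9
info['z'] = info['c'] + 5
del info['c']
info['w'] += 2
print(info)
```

{'w': 11, 'z': 17}

info['c'] = 9+3 = 12 → {'c': 12, 'r': 5}
del 'r' → {'c': 12}
info['w'] = 9 → {'c': 12, 'w': 9}
info['z'] = info['c']+5 = 17 → {'c': 12, 'w': 9, 'z': 17}
del 'c' → {'w': 9, 'z': 17}
info['w'] = 9+2 = 11 → {'w': 11, 'z': 17}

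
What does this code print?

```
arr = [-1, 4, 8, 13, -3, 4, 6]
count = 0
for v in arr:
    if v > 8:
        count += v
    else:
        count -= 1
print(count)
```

v=-1: not >8, count = 0-1 = -1
v=4: not >8, count = (-1)-1 = -2
v=8: not >8, count = (-2)-1 = -3
v=13: >8, count = (-3)+13 = 10
v=-3: not >8, count = 10-1 = 9
v=4: not >8, count = 9-1 = 8
v=6: not >8, count = 8-1 = 7

7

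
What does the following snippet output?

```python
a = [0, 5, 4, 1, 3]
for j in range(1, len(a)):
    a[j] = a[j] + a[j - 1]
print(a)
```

j=1: a[1] = 5+0 = 5 → [0, 5, 4, 1, 3]
j=2: a[2] = 4+5 = 9 → [0, 5, 9, 1, 3]
j=3: a[3] = 1+9 = 10 → [0, 5, 9, 10, 3]
j=4: a[4] = 3+10 = 13 → [0, 5, 9, 10, 13]

[0, 5, 9, 10, 13]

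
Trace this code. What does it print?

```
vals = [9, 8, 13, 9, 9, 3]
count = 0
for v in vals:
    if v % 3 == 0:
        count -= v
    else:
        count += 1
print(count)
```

v=9: %3==0, count = 0-9 = -9
v=8: not %3==0, count = (-9)+1 = -8
v=13: not %3==0, count = (-8)+1 = -7
v=9: %3==0, count = (-7)-9 = -16
v=9: %3==0, count = (-16)-9 = -25
v=3: %3==0, count = (-25)-3 = -28

-28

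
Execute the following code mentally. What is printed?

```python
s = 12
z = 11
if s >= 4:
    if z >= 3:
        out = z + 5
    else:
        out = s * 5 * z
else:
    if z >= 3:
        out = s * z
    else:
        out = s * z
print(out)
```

s=12, z=11
s >= 4 is True; z >= 3 is True
→ out = z + 5 = 16

16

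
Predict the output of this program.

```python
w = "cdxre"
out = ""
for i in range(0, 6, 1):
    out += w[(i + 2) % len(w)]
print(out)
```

i=0: add w[2]='x' → 'x'
i=1: add w[3]='r' → 'xr'
i=2: add w[4]='e' → 'xre'
i=3: add w[0]='c' → 'xrec'
i=4: add w[1]='d' → 'xrecd'
i=5: add w[2]='x' → 'xrecdx'

xrecdx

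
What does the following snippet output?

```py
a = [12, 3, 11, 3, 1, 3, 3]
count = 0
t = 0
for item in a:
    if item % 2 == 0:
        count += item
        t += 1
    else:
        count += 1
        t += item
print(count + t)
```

43

item=12: even, count = 0+12 = 12; t=1
item=3: not even, count = 12+1 = 13; t=4
item=11: not even, count = 13+1 = 14; t=15
item=3: not even, count = 14+1 = 15; t=18
item=1: not even, count = 15+1 = 16; t=19
item=3: not even, count = 16+1 = 17; t=22
item=3: not even, count = 17+1 = 18; t=25
count+t = 18+25 = 43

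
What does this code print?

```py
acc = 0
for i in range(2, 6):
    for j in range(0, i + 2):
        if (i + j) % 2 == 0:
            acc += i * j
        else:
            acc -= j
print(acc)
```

54

i=2,j=0: even sum, acc = 0+0 = 0
i=2,j=1: odd sum, acc = 0-1 = -1
i=2,j=2: even sum, acc = (-1)+4 = 3
i=2,j=3: odd sum, acc = 3-3 = 0
i=3,j=0: odd sum, acc = 0-0 = 0
i=3,j=1: even sum, acc = 0+3 = 3
i=3,j=2: odd sum, acc = 3-2 = 1
i=3,j=3: even sum, acc = 1+9 = 10
i=3,j=4: odd sum, acc = 10-4 = 6
i=4,j=0: even sum, acc = 6+0 = 6
i=4,j=1: odd sum, acc = 6-1 = 5
i=4,j=2: even sum, acc = 5+8 = 13
i=4,j=3: odd sum, acc = 13-3 = 10
i=4,j=4: even sum, acc = 10+16 = 26
i=4,j=5: odd sum, acc = 26-5 = 21
i=5,j=0: odd sum, acc = 21-0 = 21
i=5,j=1: even sum, acc = 21+5 = 26
i=5,j=2: odd sum, acc = 26-2 = 24
i=5,j=3: even sum, acc = 24+15 = 39
i=5,j=4: odd sum, acc = 39-4 = 35
i=5,j=5: even sum, acc = 35+25 = 60
i=5,j=6: odd sum, acc = 60-6 = 54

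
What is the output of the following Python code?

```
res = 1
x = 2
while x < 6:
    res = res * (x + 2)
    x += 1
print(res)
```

x=2: res = 1*4 = 4
x=3: res = 4*5 = 20
x=4: res = 20*6 = 120
x=5: res = 120*7 = 840

840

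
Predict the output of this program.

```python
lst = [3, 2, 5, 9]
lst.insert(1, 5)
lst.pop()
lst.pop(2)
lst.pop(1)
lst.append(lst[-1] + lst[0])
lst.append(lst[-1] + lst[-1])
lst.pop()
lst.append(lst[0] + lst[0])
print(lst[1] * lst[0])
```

insert 5 at 1 → [3, 5, 2, 5, 9]
pop() removes 9 → [3, 5, 2, 5]
pop(2) removes 2 → [3, 5, 5]
pop(1) removes 5 → [3, 5]
append lst[-1]+lst[0] = 5+3 = 8 → [3, 5, 8]
append lst[-1]+lst[-1] = 8+8 = 16 → [3, 5, 8, 16]
pop() removes 16 → [3, 5, 8]
append lst[0]+lst[0] = 3+3 = 6 → [3, 5, 8, 6]
lst[1]*lst[0] = 5*3 = 15

15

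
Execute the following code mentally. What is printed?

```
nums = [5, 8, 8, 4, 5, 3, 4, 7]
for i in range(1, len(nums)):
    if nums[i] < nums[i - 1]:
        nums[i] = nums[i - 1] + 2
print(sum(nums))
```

91

i=1: 8>=5, unchanged → [5, 8, 8, 4, 5, 3, 4, 7]
i=2: 8>=8, unchanged → [5, 8, 8, 4, 5, 3, 4, 7]
i=3: 4<8, nums[3] = 8+2 = 10 → [5, 8, 8, 10, 5, 3, 4, 7]
i=4: 5<10, nums[4] = 10+2 = 12 → [5, 8, 8, 10, 12, 3, 4, 7]
i=5: 3<12, nums[5] = 12+2 = 14 → [5, 8, 8, 10, 12, 14, 4, 7]
i=6: 4<14, nums[6] = 14+2 = 16 → [5, 8, 8, 10, 12, 14, 16, 7]
i=7: 7<16, nums[7] = 16+2 = 18 → [5, 8, 8, 10, 12, 14, 16, 18]
sum = 91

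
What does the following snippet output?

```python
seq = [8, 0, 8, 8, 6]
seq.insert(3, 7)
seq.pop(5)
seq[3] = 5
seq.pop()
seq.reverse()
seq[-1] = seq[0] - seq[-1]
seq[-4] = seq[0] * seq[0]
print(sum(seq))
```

insert 7 at 3 → [8, 0, 8, 7, 8, 6]
pop(5) removes 6 → [8, 0, 8, 7, 8]
seq[3] = 5 → [8, 0, 8, 5, 8]
pop() removes 8 → [8, 0, 8, 5]
reverse → [5, 8, 0, 8]
seq[-1] = seq[0]-seq[-1] = 5-8 = -3 → [5, 8, 0, -3]
seq[-4] = seq[0]*seq[0] = 5*5 = 25 → [25, 8, 0, -3]
sum = 30

30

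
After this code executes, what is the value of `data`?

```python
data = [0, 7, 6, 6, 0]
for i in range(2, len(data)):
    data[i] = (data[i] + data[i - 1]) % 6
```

[0, 7, 1, 1, 1]

i=2: data[2] = (6+7)%6 = 1 → [0, 7, 1, 6, 0]
i=3: data[3] = (6+1)%6 = 1 → [0, 7, 1, 1, 0]
i=4: data[4] = (0+1)%6 = 1 → [0, 7, 1, 1, 1]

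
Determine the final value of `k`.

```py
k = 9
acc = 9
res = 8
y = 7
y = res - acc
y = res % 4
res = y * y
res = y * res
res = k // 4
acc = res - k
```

9

y = 8-9 = -1
y = 8%4 = 0
res = 0*0 = 0
res = 0*0 = 0
res = 9//4 = 2
acc = 2-9 = -7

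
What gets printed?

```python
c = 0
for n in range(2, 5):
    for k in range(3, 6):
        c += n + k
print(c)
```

63

n=2,k=3: c = 0+5 = 5
n=2,k=4: c = 5+6 = 11
n=2,k=5: c = 11+7 = 18
n=3,k=3: c = 18+6 = 24
n=3,k=4: c = 24+7 = 31
n=3,k=5: c = 31+8 = 39
n=4,k=3: c = 39+7 = 46
n=4,k=4: c = 46+8 = 54
n=4,k=5: c = 54+9 = 63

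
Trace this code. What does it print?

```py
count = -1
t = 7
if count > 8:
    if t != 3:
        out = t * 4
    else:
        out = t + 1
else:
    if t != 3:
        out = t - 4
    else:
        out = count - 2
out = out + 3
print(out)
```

count=-1, t=7
count > 8 is False; t != 3 is True
→ out = t - 4 = 3
out = 3+3 = 6

6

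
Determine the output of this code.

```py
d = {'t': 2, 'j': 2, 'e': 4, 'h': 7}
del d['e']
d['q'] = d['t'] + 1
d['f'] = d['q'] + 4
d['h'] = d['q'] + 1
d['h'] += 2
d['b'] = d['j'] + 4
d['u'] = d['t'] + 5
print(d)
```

del 'e' → {'t': 2, 'j': 2, 'h': 7}
d['q'] = d['t']+1 = 3 → {'t': 2, 'j': 2, 'h': 7, 'q': 3}
d['f'] = d['q']+4 = 7 → {'t': 2, 'j': 2, 'h': 7, 'q': 3, 'f': 7}
d['h'] = d['q']+1 = 4 → {'t': 2, 'j': 2, 'h': 4, 'q': 3, 'f': 7}
d['h'] = 4+2 = 6 → {'t': 2, 'j': 2, 'h': 6, 'q': 3, 'f': 7}
d['b'] = d['j']+4 = 6 → {'t': 2, 'j': 2, 'h': 6, 'q': 3, 'f': 7, 'b': 6}
d['u'] = d['t']+5 = 7 → {'t': 2, 'j': 2, 'h': 6, 'q': 3, 'f': 7, 'b': 6, 'u': 7}

{'t': 2, 'j': 2, 'h': 6, 'q': 3, 'f': 7, 'b': 6, 'u': 7}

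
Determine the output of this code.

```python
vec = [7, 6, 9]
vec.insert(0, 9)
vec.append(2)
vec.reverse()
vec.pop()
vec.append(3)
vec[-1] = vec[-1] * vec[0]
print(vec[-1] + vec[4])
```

insert 9 at 0 → [9, 7, 6, 9]
append 2 → [9, 7, 6, 9, 2]
reverse → [2, 9, 6, 7, 9]
pop() removes 9 → [2, 9, 6, 7]
append 3 → [2, 9, 6, 7, 3]
vec[-1] = vec[-1]*vec[0] = 3*2 = 6 → [2, 9, 6, 7, 6]
vec[-1]+vec[4] = 6+6 = 12

12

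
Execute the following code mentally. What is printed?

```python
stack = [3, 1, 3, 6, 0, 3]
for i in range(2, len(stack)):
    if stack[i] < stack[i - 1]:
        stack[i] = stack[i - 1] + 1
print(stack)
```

[3, 1, 3, 6, 7, 8]

i=2: 3>=1, unchanged → [3, 1, 3, 6, 0, 3]
i=3: 6>=3, unchanged → [3, 1, 3, 6, 0, 3]
i=4: 0<6, stack[4] = 6+1 = 7 → [3, 1, 3, 6, 7, 3]
i=5: 3<7, stack[5] = 7+1 = 8 → [3, 1, 3, 6, 7, 8]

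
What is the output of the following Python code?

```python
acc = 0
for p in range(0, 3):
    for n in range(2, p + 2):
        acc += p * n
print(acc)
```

12

p=1,n=2: acc = 0+2 = 2
p=2,n=2: acc = 2+4 = 6
p=2,n=3: acc = 6+6 = 12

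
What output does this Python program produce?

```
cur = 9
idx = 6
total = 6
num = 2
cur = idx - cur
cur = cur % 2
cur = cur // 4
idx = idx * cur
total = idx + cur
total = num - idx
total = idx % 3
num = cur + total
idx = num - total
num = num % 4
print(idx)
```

cur = 6-9 = -3
cur = (-3)%2 = 1
cur = 1//4 = 0
idx = 6*0 = 0
total = 0+0 = 0
total = 2-0 = 2
total = 0%3 = 0
num = 0+0 = 0
idx = 0-0 = 0
num = 0%4 = 0

0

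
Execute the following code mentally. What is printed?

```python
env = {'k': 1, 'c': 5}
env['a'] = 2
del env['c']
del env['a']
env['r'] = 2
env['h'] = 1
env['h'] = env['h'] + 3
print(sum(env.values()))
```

env['a'] = 2 → {'k': 1, 'c': 5, 'a': 2}
del 'c' → {'k': 1, 'a': 2}
del 'a' → {'k': 1}
env['r'] = 2 → {'k': 1, 'r': 2}
env['h'] = 1 → {'k': 1, 'r': 2, 'h': 1}
env['h'] = env['h']+3 = 4 → {'k': 1, 'r': 2, 'h': 4}
sum of values = 7

7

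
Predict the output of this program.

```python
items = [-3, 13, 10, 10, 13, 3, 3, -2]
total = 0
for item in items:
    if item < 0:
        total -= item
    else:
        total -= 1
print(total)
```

-1

item=-3: <0, total = 0-(-3) = 3
item=13: not <0, total = 3-1 = 2
item=10: not <0, total = 2-1 = 1
item=10: not <0, total = 1-1 = 0
item=13: not <0, total = 0-1 = -1
item=3: not <0, total = (-1)-1 = -2
item=3: not <0, total = (-2)-1 = -3
item=-2: <0, total = (-3)-(-2) = -1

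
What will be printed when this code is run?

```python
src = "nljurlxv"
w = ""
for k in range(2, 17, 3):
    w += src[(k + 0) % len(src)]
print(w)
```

k=2: add src[2]='j' → 'j'
k=5: add src[5]='l' → 'jl'
k=8: add src[0]='n' → 'jln'
k=11: add src[3]='u' → 'jlnu'
k=14: add src[6]='x' → 'jlnux'

jlnux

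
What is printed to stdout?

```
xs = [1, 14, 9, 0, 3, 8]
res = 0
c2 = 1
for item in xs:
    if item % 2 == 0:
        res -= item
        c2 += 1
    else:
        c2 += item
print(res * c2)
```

item=1: not even; c2=2
item=14: even, res = 0-14 = -14; c2=3
item=9: not even; c2=12
item=0: even, res = (-14)-0 = -14; c2=13
item=3: not even; c2=16
item=8: even, res = (-14)-8 = -22; c2=17
res*c2 = (-22)*17 = -374

-374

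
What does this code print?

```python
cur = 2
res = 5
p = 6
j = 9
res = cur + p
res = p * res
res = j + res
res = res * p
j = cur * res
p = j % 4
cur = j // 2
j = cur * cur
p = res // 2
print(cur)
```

res = 2+6 = 8
res = 6*8 = 48
res = 9+48 = 57
res = 57*6 = 342
j = 2*342 = 684
p = 684%4 = 0
cur = 684//2 = 342
j = 342*342 = 116964
p = 342//2 = 171

342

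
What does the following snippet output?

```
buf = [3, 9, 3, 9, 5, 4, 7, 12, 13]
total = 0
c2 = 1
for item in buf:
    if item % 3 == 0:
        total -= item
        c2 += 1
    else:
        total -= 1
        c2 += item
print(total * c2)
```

-1400

item=3: %3==0, total = 0-3 = -3; c2=2
item=9: %3==0, total = (-3)-9 = -12; c2=3
item=3: %3==0, total = (-12)-3 = -15; c2=4
item=9: %3==0, total = (-15)-9 = -24; c2=5
item=5: not %3==0, total = (-24)-1 = -25; c2=10
item=4: not %3==0, total = (-25)-1 = -26; c2=14
item=7: not %3==0, total = (-26)-1 = -27; c2=21
item=12: %3==0, total = (-27)-12 = -39; c2=22
item=13: not %3==0, total = (-39)-1 = -40; c2=35
total*c2 = (-40)*35 = -1400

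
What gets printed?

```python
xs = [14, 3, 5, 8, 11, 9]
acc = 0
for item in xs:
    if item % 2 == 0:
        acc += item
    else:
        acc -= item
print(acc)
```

item=14: even, acc = 0+14 = 14
item=3: not even, acc = 14-3 = 11
item=5: not even, acc = 11-5 = 6
item=8: even, acc = 6+8 = 14
item=11: not even, acc = 14-11 = 3
item=9: not even, acc = 3-9 = -6

-6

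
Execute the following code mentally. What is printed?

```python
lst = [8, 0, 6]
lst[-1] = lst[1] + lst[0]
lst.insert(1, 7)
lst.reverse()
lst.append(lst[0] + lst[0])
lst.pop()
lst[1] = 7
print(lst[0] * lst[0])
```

64

lst[-1] = lst[1]+lst[0] = 0+8 = 8 → [8, 0, 8]
insert 7 at 1 → [8, 7, 0, 8]
reverse → [8, 0, 7, 8]
append lst[0]+lst[0] = 8+8 = 16 → [8, 0, 7, 8, 16]
pop() removes 16 → [8, 0, 7, 8]
lst[1] = 7 → [8, 7, 7, 8]
lst[0]*lst[0] = 8*8 = 64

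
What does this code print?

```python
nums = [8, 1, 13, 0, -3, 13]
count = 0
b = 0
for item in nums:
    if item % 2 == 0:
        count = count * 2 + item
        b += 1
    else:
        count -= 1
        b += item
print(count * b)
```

item=8: even, count = 0*2+8 = 8; b=1
item=1: not even, count = 8-1 = 7; b=2
item=13: not even, count = 7-1 = 6; b=15
item=0: even, count = 6*2+0 = 12; b=16
item=-3: not even, count = 12-1 = 11; b=13
item=13: not even, count = 11-1 = 10; b=26
count*b = 10*26 = 260

260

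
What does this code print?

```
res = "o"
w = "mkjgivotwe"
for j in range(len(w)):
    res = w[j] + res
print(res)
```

j=0: prepend 'm' → 'mo'
j=1: prepend 'k' → 'kmo'
j=2: prepend 'j' → 'jkmo'
j=3: prepend 'g' → 'gjkmo'
j=4: prepend 'i' → 'igjkmo'
j=5: prepend 'v' → 'vigjkmo'
j=6: prepend 'o' → 'ovigjkmo'
j=7: prepend 't' → 'tovigjkmo'
j=8: prepend 'w' → 'wtovigjkmo'
j=9: prepend 'e' → 'ewtovigjkmo'

ewtovigjkmo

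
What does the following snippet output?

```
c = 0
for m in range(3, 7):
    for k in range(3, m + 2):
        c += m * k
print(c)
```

309

m=3,k=3: c = 0+9 = 9
m=3,k=4: c = 9+12 = 21
m=4,k=3: c = 21+12 = 33
m=4,k=4: c = 33+16 = 49
m=4,k=5: c = 49+20 = 69
m=5,k=3: c = 69+15 = 84
m=5,k=4: c = 84+20 = 104
m=5,k=5: c = 104+25 = 129
m=5,k=6: c = 129+30 = 159
m=6,k=3: c = 159+18 = 177
m=6,k=4: c = 177+24 = 201
m=6,k=5: c = 201+30 = 231
m=6,k=6: c = 231+36 = 267
m=6,k=7: c = 267+42 = 309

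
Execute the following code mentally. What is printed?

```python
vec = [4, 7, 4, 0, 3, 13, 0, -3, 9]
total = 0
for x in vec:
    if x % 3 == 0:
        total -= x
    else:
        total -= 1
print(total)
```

x=4: not %3==0, total = 0-1 = -1
x=7: not %3==0, total = (-1)-1 = -2
x=4: not %3==0, total = (-2)-1 = -3
x=0: %3==0, total = (-3)-0 = -3
x=3: %3==0, total = (-3)-3 = -6
x=13: not %3==0, total = (-6)-1 = -7
x=0: %3==0, total = (-7)-0 = -7
x=-3: %3==0, total = (-7)-(-3) = -4
x=9: %3==0, total = (-4)-9 = -13

-13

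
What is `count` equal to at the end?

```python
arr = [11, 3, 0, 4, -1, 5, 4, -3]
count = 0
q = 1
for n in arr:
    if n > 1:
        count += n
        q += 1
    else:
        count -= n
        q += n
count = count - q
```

29

n=11: >1, count = 0+11 = 11; q=2
n=3: >1, count = 11+3 = 14; q=3
n=0: not >1, count = 14-0 = 14; q=3
n=4: >1, count = 14+4 = 18; q=4
n=-1: not >1, count = 18-(-1) = 19; q=3
n=5: >1, count = 19+5 = 24; q=4
n=4: >1, count = 24+4 = 28; q=5
n=-3: not >1, count = 28-(-3) = 31; q=2
count-q = 31-2 = 29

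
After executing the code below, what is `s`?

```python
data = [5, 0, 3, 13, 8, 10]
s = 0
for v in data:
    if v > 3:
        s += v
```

v=5: >3, s = 0+5 = 5
v=0: not >3
v=3: not >3
v=13: >3, s = 5+13 = 18
v=8: >3, s = 18+8 = 26
v=10: >3, s = 26+10 = 36

36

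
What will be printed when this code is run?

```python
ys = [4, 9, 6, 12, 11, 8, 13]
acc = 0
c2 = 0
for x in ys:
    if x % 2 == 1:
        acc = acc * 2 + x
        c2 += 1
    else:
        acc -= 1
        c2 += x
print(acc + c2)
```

x=4: not odd, acc = 0-1 = -1; c2=4
x=9: odd, acc = (-1)*2+9 = 7; c2=5
x=6: not odd, acc = 7-1 = 6; c2=11
x=12: not odd, acc = 6-1 = 5; c2=23
x=11: odd, acc = 5*2+11 = 21; c2=24
x=8: not odd, acc = 21-1 = 20; c2=32
x=13: odd, acc = 20*2+13 = 53; c2=33
acc+c2 = 53+33 = 86

86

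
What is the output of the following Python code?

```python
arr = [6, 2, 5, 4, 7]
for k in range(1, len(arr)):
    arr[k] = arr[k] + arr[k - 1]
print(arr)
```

k=1: arr[1] = 2+6 = 8 → [6, 8, 5, 4, 7]
k=2: arr[2] = 5+8 = 13 → [6, 8, 13, 4, 7]
k=3: arr[3] = 4+13 = 17 → [6, 8, 13, 17, 7]
k=4: arr[4] = 7+17 = 24 → [6, 8, 13, 17, 24]

[6, 8, 13, 17, 24]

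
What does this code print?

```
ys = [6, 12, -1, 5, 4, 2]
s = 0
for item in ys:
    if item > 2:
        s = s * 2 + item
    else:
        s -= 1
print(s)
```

item=6: >2, s = 0*2+6 = 6
item=12: >2, s = 6*2+12 = 24
item=-1: not >2, s = 24-1 = 23
item=5: >2, s = 23*2+5 = 51
item=4: >2, s = 51*2+4 = 106
item=2: not >2, s = 106-1 = 105

105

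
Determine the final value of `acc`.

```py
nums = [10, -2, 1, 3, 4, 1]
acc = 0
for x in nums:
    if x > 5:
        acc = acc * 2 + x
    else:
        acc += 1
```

x=10: >5, acc = 0*2+10 = 10
x=-2: not >5, acc = 10+1 = 11
x=1: not >5, acc = 11+1 = 12
x=3: not >5, acc = 12+1 = 13
x=4: not >5, acc = 13+1 = 14
x=1: not >5, acc = 14+1 = 15

15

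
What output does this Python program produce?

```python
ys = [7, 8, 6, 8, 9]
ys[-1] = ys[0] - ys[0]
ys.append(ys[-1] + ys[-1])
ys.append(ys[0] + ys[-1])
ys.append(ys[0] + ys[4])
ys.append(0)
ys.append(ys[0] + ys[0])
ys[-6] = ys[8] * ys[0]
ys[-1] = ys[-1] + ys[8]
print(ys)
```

[7, 8, 6, 8, 0, 0, 7, 7, 0, 14]

ys[-1] = ys[0]-ys[0] = 7-7 = 0 → [7, 8, 6, 8, 0]
append ys[-1]+ys[-1] = 0+0 = 0 → [7, 8, 6, 8, 0, 0]
append ys[0]+ys[-1] = 7+0 = 7 → [7, 8, 6, 8, 0, 0, 7]
append ys[0]+ys[4] = 7+0 = 7 → [7, 8, 6, 8, 0, 0, 7, 7]
append 0 → [7, 8, 6, 8, 0, 0, 7, 7, 0]
append ys[0]+ys[0] = 7+7 = 14 → [7, 8, 6, 8, 0, 0, 7, 7, 0, 14]
ys[-6] = ys[8]*ys[0] = 0*7 = 0 → [7, 8, 6, 8, 0, 0, 7, 7, 0, 14]
ys[-1] = ys[-1]+ys[8] = 14+0 = 14 → [7, 8, 6, 8, 0, 0, 7, 7, 0, 14]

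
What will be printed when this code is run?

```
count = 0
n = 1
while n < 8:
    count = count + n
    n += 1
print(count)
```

28

n=1: count = 0+1 = 1
n=2: count = 1+2 = 3
n=3: count = 3+3 = 6
n=4: count = 6+4 = 10
n=5: count = 10+5 = 15
n=6: count = 15+6 = 21
n=7: count = 21+7 = 28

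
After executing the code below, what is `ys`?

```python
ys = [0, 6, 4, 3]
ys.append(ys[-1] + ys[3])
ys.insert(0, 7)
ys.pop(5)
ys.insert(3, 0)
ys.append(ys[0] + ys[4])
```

[7, 0, 6, 0, 4, 3, 11]

append ys[-1]+ys[3] = 3+3 = 6 → [0, 6, 4, 3, 6]
insert 7 at 0 → [7, 0, 6, 4, 3, 6]
pop(5) removes 6 → [7, 0, 6, 4, 3]
insert 0 at 3 → [7, 0, 6, 0, 4, 3]
append ys[0]+ys[4] = 7+4 = 11 → [7, 0, 6, 0, 4, 3, 11]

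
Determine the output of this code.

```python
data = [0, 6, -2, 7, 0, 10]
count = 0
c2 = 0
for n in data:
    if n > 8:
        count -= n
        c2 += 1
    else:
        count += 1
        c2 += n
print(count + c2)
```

7

n=0: not >8, count = 0+1 = 1; c2=0
n=6: not >8, count = 1+1 = 2; c2=6
n=-2: not >8, count = 2+1 = 3; c2=4
n=7: not >8, count = 3+1 = 4; c2=11
n=0: not >8, count = 4+1 = 5; c2=11
n=10: >8, count = 5-10 = -5; c2=12
count+c2 = (-5)+12 = 7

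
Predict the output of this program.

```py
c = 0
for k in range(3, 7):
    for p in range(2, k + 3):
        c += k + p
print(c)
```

k=3,p=2: c = 0+5 = 5
k=3,p=3: c = 5+6 = 11
k=3,p=4: c = 11+7 = 18
k=3,p=5: c = 18+8 = 26
k=4,p=2: c = 26+6 = 32
k=4,p=3: c = 32+7 = 39
k=4,p=4: c = 39+8 = 47
k=4,p=5: c = 47+9 = 56
k=4,p=6: c = 56+10 = 66
k=5,p=2: c = 66+7 = 73
k=5,p=3: c = 73+8 = 81
k=5,p=4: c = 81+9 = 90
k=5,p=5: c = 90+10 = 100
k=5,p=6: c = 100+11 = 111
k=5,p=7: c = 111+12 = 123
k=6,p=2: c = 123+8 = 131
k=6,p=3: c = 131+9 = 140
k=6,p=4: c = 140+10 = 150
k=6,p=5: c = 150+11 = 161
k=6,p=6: c = 161+12 = 173
k=6,p=7: c = 173+13 = 186
k=6,p=8: c = 186+14 = 200

200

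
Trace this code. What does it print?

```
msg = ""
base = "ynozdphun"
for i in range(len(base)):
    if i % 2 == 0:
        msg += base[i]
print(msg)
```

yodhn

i=0: add 'y' → 'y'
i=1: skip
i=2: add 'o' → 'yo'
i=3: skip
i=4: add 'd' → 'yod'
i=5: skip
i=6: add 'h' → 'yodh'
i=7: skip
i=8: add 'n' → 'yodhn'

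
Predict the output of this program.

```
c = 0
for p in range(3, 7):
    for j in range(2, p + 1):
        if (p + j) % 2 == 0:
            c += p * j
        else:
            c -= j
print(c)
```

126

p=3,j=2: odd sum, c = 0-2 = -2
p=3,j=3: even sum, c = (-2)+9 = 7
p=4,j=2: even sum, c = 7+8 = 15
p=4,j=3: odd sum, c = 15-3 = 12
p=4,j=4: even sum, c = 12+16 = 28
p=5,j=2: odd sum, c = 28-2 = 26
p=5,j=3: even sum, c = 26+15 = 41
p=5,j=4: odd sum, c = 41-4 = 37
p=5,j=5: even sum, c = 37+25 = 62
p=6,j=2: even sum, c = 62+12 = 74
p=6,j=3: odd sum, c = 74-3 = 71
p=6,j=4: even sum, c = 71+24 = 95
p=6,j=5: odd sum, c = 95-5 = 90
p=6,j=6: even sum, c = 90+36 = 126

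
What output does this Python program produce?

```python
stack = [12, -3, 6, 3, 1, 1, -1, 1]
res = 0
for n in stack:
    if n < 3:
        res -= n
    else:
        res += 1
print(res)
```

n=12: not <3, res = 0+1 = 1
n=-3: <3, res = 1-(-3) = 4
n=6: not <3, res = 4+1 = 5
n=3: not <3, res = 5+1 = 6
n=1: <3, res = 6-1 = 5
n=1: <3, res = 5-1 = 4
n=-1: <3, res = 4-(-1) = 5
n=1: <3, res = 5-1 = 4

4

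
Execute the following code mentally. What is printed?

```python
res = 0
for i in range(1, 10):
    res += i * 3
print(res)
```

135

i=1: res = 0+1*3 = 3
i=2: res = 3+2*3 = 9
i=3: res = 9+3*3 = 18
i=4: res = 18+4*3 = 30
i=5: res = 30+5*3 = 45
i=6: res = 45+6*3 = 63
i=7: res = 63+7*3 = 84
i=8: res = 84+8*3 = 108
i=9: res = 108+9*3 = 135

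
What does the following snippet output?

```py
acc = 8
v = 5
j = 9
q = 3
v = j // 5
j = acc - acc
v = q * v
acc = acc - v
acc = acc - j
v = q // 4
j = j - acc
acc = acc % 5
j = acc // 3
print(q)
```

v = 9//5 = 1
j = 8-8 = 0
v = 3*1 = 3
acc = 8-3 = 5
acc = 5-0 = 5
v = 3//4 = 0
j = 0-5 = -5
acc = 5%5 = 0
j = 0//3 = 0

3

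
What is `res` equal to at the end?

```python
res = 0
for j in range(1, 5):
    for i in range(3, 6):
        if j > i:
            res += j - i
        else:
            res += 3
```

34

j=1,i=3: not 1>3, res = 0+3 = 3
j=1,i=4: not 1>4, res = 3+3 = 6
j=1,i=5: not 1>5, res = 6+3 = 9
j=2,i=3: not 2>3, res = 9+3 = 12
j=2,i=4: not 2>4, res = 12+3 = 15
j=2,i=5: not 2>5, res = 15+3 = 18
j=3,i=3: not 3>3, res = 18+3 = 21
j=3,i=4: not 3>4, res = 21+3 = 24
j=3,i=5: not 3>5, res = 24+3 = 27
j=4,i=3: 4>3, res = 27+1 = 28
j=4,i=4: not 4>4, res = 28+3 = 31
j=4,i=5: not 4>5, res = 31+3 = 34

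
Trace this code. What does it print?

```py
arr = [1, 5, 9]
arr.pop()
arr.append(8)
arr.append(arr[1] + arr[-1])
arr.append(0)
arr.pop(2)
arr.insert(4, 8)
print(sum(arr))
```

27

pop() removes 9 → [1, 5]
append 8 → [1, 5, 8]
append arr[1]+arr[-1] = 5+8 = 13 → [1, 5, 8, 13]
append 0 → [1, 5, 8, 13, 0]
pop(2) removes 8 → [1, 5, 13, 0]
insert 8 at 4 → [1, 5, 13, 0, 8]
sum = 27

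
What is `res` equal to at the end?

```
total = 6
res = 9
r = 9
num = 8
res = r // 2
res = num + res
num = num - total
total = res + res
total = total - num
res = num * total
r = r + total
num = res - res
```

res = 9//2 = 4
res = 8+4 = 12
num = 8-6 = 2
total = 12+12 = 24
total = 24-2 = 22
res = 2*22 = 44
r = 9+22 = 31
num = 44-44 = 0

44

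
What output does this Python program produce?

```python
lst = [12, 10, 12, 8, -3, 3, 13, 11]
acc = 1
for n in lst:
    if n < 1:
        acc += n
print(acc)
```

n=12: not <1
n=10: not <1
n=12: not <1
n=8: not <1
n=-3: <1, acc = 1+(-3) = -2
n=3: not <1
n=13: not <1
n=11: not <1

-2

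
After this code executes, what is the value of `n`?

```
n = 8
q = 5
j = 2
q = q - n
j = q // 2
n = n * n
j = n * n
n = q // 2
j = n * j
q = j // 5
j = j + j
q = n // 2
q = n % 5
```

q = 5-8 = -3
j = (-3)//2 = -2
n = 8*8 = 64
j = 64*64 = 4096
n = (-3)//2 = -2
j = (-2)*4096 = -8192
q = (-8192)//5 = -1639
j = (-8192)+(-8192) = -16384
q = (-2)//2 = -1
q = (-2)%5 = 3

-2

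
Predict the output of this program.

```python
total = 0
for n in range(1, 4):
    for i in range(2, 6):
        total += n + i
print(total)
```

66

n=1,i=2: total = 0+3 = 3
n=1,i=3: total = 3+4 = 7
n=1,i=4: total = 7+5 = 12
n=1,i=5: total = 12+6 = 18
n=2,i=2: total = 18+4 = 22
n=2,i=3: total = 22+5 = 27
n=2,i=4: total = 27+6 = 33
n=2,i=5: total = 33+7 = 40
n=3,i=2: total = 40+5 = 45
n=3,i=3: total = 45+6 = 51
n=3,i=4: total = 51+7 = 58
n=3,i=5: total = 58+8 = 66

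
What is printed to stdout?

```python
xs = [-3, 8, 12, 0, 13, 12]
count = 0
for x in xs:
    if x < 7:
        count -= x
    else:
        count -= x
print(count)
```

x=-3: <7, count = 0-(-3) = 3
x=8: not <7, count = 3-8 = -5
x=12: not <7, count = (-5)-12 = -17
x=0: <7, count = (-17)-0 = -17
x=13: not <7, count = (-17)-13 = -30
x=12: not <7, count = (-30)-12 = -42

-42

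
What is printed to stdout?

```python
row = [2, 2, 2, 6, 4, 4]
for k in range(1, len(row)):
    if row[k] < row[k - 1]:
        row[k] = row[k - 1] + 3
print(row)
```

[2, 2, 2, 6, 9, 12]

k=1: 2>=2, unchanged → [2, 2, 2, 6, 4, 4]
k=2: 2>=2, unchanged → [2, 2, 2, 6, 4, 4]
k=3: 6>=2, unchanged → [2, 2, 2, 6, 4, 4]
k=4: 4<6, row[4] = 6+3 = 9 → [2, 2, 2, 6, 9, 4]
k=5: 4<9, row[5] = 9+3 = 12 → [2, 2, 2, 6, 9, 12]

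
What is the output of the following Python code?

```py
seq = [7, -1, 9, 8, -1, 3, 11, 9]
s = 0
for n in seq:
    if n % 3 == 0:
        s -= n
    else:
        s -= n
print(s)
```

-45

n=7: not %3==0, s = 0-7 = -7
n=-1: not %3==0, s = (-7)-(-1) = -6
n=9: %3==0, s = (-6)-9 = -15
n=8: not %3==0, s = (-15)-8 = -23
n=-1: not %3==0, s = (-23)-(-1) = -22
n=3: %3==0, s = (-22)-3 = -25
n=11: not %3==0, s = (-25)-11 = -36
n=9: %3==0, s = (-36)-9 = -45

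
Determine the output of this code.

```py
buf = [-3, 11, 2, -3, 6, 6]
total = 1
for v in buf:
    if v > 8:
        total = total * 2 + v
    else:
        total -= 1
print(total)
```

v=-3: not >8, total = 1-1 = 0
v=11: >8, total = 0*2+11 = 11
v=2: not >8, total = 11-1 = 10
v=-3: not >8, total = 10-1 = 9
v=6: not >8, total = 9-1 = 8
v=6: not >8, total = 8-1 = 7

7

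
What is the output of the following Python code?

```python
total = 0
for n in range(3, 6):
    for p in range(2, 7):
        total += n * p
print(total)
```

240

n=3,p=2: total = 0+6 = 6
n=3,p=3: total = 6+9 = 15
n=3,p=4: total = 15+12 = 27
n=3,p=5: total = 27+15 = 42
n=3,p=6: total = 42+18 = 60
n=4,p=2: total = 60+8 = 68
n=4,p=3: total = 68+12 = 80
n=4,p=4: total = 80+16 = 96
n=4,p=5: total = 96+20 = 116
n=4,p=6: total = 116+24 = 140
n=5,p=2: total = 140+10 = 150
n=5,p=3: total = 150+15 = 165
n=5,p=4: total = 165+20 = 185
n=5,p=5: total = 185+25 = 210
n=5,p=6: total = 210+30 = 240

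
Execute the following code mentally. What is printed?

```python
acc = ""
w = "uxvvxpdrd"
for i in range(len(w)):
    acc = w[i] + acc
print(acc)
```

drdpxvvxu

i=0: prepend 'u' → 'u'
i=1: prepend 'x' → 'xu'
i=2: prepend 'v' → 'vxu'
i=3: prepend 'v' → 'vvxu'
i=4: prepend 'x' → 'xvvxu'
i=5: prepend 'p' → 'pxvvxu'
i=6: prepend 'd' → 'dpxvvxu'
i=7: prepend 'r' → 'rdpxvvxu'
i=8: prepend 'd' → 'drdpxvvxu'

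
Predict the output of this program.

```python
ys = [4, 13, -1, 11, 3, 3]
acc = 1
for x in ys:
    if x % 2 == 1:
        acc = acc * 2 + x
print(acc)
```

x=4: not odd
x=13: odd, acc = 1*2+13 = 15
x=-1: odd, acc = 15*2+(-1) = 29
x=11: odd, acc = 29*2+11 = 69
x=3: odd, acc = 69*2+3 = 141
x=3: odd, acc = 141*2+3 = 285

285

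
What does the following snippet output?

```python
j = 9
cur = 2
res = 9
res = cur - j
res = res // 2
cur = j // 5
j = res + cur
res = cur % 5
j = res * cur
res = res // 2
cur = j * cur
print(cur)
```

res = 2-9 = -7
res = (-7)//2 = -4
cur = 9//5 = 1
j = (-4)+1 = -3
res = 1%5 = 1
j = 1*1 = 1
res = 1//2 = 0
cur = 1*1 = 1

1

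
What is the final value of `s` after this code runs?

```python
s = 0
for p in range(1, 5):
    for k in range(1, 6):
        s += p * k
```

p=1,k=1: s = 0+1 = 1
p=1,k=2: s = 1+2 = 3
p=1,k=3: s = 3+3 = 6
p=1,k=4: s = 6+4 = 10
p=1,k=5: s = 10+5 = 15
p=2,k=1: s = 15+2 = 17
p=2,k=2: s = 17+4 = 21
p=2,k=3: s = 21+6 = 27
p=2,k=4: s = 27+8 = 35
p=2,k=5: s = 35+10 = 45
p=3,k=1: s = 45+3 = 48
p=3,k=2: s = 48+6 = 54
p=3,k=3: s = 54+9 = 63
p=3,k=4: s = 63+12 = 75
p=3,k=5: s = 75+15 = 90
p=4,k=1: s = 90+4 = 94
p=4,k=2: s = 94+8 = 102
p=4,k=3: s = 102+12 = 114
p=4,k=4: s = 114+16 = 130
p=4,k=5: s = 130+20 = 150

150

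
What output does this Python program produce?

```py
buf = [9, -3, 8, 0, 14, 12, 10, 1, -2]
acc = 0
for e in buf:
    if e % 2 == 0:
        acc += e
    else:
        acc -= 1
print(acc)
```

e=9: not even, acc = 0-1 = -1
e=-3: not even, acc = (-1)-1 = -2
e=8: even, acc = (-2)+8 = 6
e=0: even, acc = 6+0 = 6
e=14: even, acc = 6+14 = 20
e=12: even, acc = 20+12 = 32
e=10: even, acc = 32+10 = 42
e=1: not even, acc = 42-1 = 41
e=-2: even, acc = 41+(-2) = 39

39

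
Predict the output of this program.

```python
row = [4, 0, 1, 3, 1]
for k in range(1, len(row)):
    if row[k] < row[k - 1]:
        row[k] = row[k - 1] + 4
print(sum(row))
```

k=1: 0<4, row[1] = 4+4 = 8 → [4, 8, 1, 3, 1]
k=2: 1<8, row[2] = 8+4 = 12 → [4, 8, 12, 3, 1]
k=3: 3<12, row[3] = 12+4 = 16 → [4, 8, 12, 16, 1]
k=4: 1<16, row[4] = 16+4 = 20 → [4, 8, 12, 16, 20]
sum = 60

60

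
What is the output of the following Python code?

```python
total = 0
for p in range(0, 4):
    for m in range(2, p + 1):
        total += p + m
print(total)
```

15

p=2,m=2: total = 0+4 = 4
p=3,m=2: total = 4+5 = 9
p=3,m=3: total = 9+6 = 15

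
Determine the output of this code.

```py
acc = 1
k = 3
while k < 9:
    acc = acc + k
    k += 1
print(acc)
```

k=3: acc = 1+3 = 4
k=4: acc = 4+4 = 8
k=5: acc = 8+5 = 13
k=6: acc = 13+6 = 19
k=7: acc = 19+7 = 26
k=8: acc = 26+8 = 34

34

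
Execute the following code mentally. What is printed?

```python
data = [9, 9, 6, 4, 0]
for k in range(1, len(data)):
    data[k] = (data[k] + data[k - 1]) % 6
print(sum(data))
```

17

k=1: data[1] = (9+9)%6 = 0 → [9, 0, 6, 4, 0]
k=2: data[2] = (6+0)%6 = 0 → [9, 0, 0, 4, 0]
k=3: data[3] = (4+0)%6 = 4 → [9, 0, 0, 4, 0]
k=4: data[4] = (0+4)%6 = 4 → [9, 0, 0, 4, 4]
sum = 17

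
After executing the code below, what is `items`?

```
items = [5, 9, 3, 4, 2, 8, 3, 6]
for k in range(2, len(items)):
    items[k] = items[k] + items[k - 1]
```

k=2: items[2] = 3+9 = 12 → [5, 9, 12, 4, 2, 8, 3, 6]
k=3: items[3] = 4+12 = 16 → [5, 9, 12, 16, 2, 8, 3, 6]
k=4: items[4] = 2+16 = 18 → [5, 9, 12, 16, 18, 8, 3, 6]
k=5: items[5] = 8+18 = 26 → [5, 9, 12, 16, 18, 26, 3, 6]
k=6: items[6] = 3+26 = 29 → [5, 9, 12, 16, 18, 26, 29, 6]
k=7: items[7] = 6+29 = 35 → [5, 9, 12, 16, 18, 26, 29, 35]

[5, 9, 12, 16, 18, 26, 29, 35]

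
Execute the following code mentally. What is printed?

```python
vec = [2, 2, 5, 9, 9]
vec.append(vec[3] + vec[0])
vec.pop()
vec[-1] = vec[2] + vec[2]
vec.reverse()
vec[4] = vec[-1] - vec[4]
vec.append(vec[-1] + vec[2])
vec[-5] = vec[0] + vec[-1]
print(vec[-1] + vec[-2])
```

5

append vec[3]+vec[0] = 9+2 = 11 → [2, 2, 5, 9, 9, 11]
pop() removes 11 → [2, 2, 5, 9, 9]
vec[-1] = vec[2]+vec[2] = 5+5 = 10 → [2, 2, 5, 9, 10]
reverse → [10, 9, 5, 2, 2]
vec[4] = vec[-1]-vec[4] = 2-2 = 0 → [10, 9, 5, 2, 0]
append vec[-1]+vec[2] = 0+5 = 5 → [10, 9, 5, 2, 0, 5]
vec[-5] = vec[0]+vec[-1] = 10+5 = 15 → [10, 15, 5, 2, 0, 5]
vec[-1]+vec[-2] = 5+0 = 5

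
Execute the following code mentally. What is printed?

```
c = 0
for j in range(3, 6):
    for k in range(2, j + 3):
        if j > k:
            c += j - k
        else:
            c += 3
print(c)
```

37

j=3,k=2: 3>2, c = 0+1 = 1
j=3,k=3: not 3>3, c = 1+3 = 4
j=3,k=4: not 3>4, c = 4+3 = 7
j=3,k=5: not 3>5, c = 7+3 = 10
j=4,k=2: 4>2, c = 10+2 = 12
j=4,k=3: 4>3, c = 12+1 = 13
j=4,k=4: not 4>4, c = 13+3 = 16
j=4,k=5: not 4>5, c = 16+3 = 19
j=4,k=6: not 4>6, c = 19+3 = 22
j=5,k=2: 5>2, c = 22+3 = 25
j=5,k=3: 5>3, c = 25+2 = 27
j=5,k=4: 5>4, c = 27+1 = 28
j=5,k=5: not 5>5, c = 28+3 = 31
j=5,k=6: not 5>6, c = 31+3 = 34
j=5,k=7: not 5>7, c = 34+3 = 37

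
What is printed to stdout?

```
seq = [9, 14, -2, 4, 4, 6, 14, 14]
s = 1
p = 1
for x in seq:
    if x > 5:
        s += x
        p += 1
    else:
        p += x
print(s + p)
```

70

x=9: >5, s = 1+9 = 10; p=2
x=14: >5, s = 10+14 = 24; p=3
x=-2: not >5; p=1
x=4: not >5; p=5
x=4: not >5; p=9
x=6: >5, s = 24+6 = 30; p=10
x=14: >5, s = 30+14 = 44; p=11
x=14: >5, s = 44+14 = 58; p=12
s+p = 58+12 = 70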